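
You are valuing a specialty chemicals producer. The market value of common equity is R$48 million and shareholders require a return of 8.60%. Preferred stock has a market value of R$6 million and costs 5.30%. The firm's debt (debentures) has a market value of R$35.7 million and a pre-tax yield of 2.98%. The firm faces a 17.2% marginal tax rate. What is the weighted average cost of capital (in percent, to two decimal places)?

5.94%

Total capital V = 48 + 6 + 35.7 = 89.7.
Equity: weight = 48/89.7 = 0.5351; cost = 8.6%.
Preferred: weight = 6/89.7 = 0.0669; cost = 5.3%.
Debentures: weight = 35.7/89.7 = 0.3980; after-tax cost = 2.98% × (1 − 17.2%) = 2.4674%.
WACC = 0.5351 × 8.6000% + 0.0669 × 5.3000% + 0.3980 × 2.4674% = 5.9385%.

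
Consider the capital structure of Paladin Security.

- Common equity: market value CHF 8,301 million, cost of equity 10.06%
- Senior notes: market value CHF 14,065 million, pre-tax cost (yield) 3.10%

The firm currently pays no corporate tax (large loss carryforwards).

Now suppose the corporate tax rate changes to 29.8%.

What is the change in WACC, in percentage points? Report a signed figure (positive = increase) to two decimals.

-0.58 pp

Current WACC:
Total capital V = 8301 + 14065 = 22366.
Equity: weight = 8301/22366 = 0.3711; cost = 10.06%.
Senior notes: weight = 14065/22366 = 0.6289; after-tax cost = 3.1% × (1 − 0%) = 3.1000%.
WACC = 0.3711 × 10.0600% + 0.6289 × 3.1000% = 5.6832%.
After the change:
Total capital V = 8301 + 14065 = 22366.
Equity: weight = 8301/22366 = 0.3711; cost = 10.06%.
Senior notes: weight = 14065/22366 = 0.6289; after-tax cost = 3.1% × (1 − 29.8%) = 2.1762%.
WACC = 0.3711 × 10.0600% + 0.6289 × 2.1762% = 5.1022%.
Change in WACC = 5.1022% − 5.6832% = -0.5809 pp.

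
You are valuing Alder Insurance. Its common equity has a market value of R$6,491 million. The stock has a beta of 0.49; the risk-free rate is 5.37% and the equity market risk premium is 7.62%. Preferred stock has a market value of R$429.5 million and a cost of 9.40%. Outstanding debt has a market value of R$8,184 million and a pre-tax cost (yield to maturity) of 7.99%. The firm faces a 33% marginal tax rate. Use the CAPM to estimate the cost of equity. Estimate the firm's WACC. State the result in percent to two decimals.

Cost of equity via CAPM: Re = 5.37% + 0.49 × 7.62% = 9.1038%.
Total capital V = 6491 + 429.5 + 8184 = 15104.5.
Equity: weight = 6491/15104.5 = 0.4297; cost = 9.1038%.
Preferred: weight = 429.5/15104.5 = 0.0284; cost = 9.4%.
Debt: weight = 8184/15104.5 = 0.5418; after-tax cost = 7.99% × (1 − 33%) = 5.3533%.
WACC = 0.4297 × 9.1038% + 0.0284 × 9.4000% + 0.5418 × 5.3533% = 7.0801%.

7.08%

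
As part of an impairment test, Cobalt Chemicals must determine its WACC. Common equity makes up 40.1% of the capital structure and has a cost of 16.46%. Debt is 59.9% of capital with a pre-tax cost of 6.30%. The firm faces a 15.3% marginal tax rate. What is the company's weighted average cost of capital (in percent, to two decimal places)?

After-tax cost of debt = 6.3% × (1 − 15.3%) = 5.3361%.
WACC = 0.401 × 16.4600% + 0.599 × 5.3361% = 9.7968%.

9.80%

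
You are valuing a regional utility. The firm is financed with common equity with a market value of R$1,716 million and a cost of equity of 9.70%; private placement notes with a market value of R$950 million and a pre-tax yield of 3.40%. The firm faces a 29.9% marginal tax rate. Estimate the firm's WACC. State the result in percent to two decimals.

Total capital V = 1716 + 950 = 2666.
Equity: weight = 1716/2666 = 0.6437; cost = 9.7%.
Private placement notes: weight = 950/2666 = 0.3563; after-tax cost = 3.4% × (1 − 29.9%) = 2.3834%.
WACC = 0.6437 × 9.7000% + 0.3563 × 2.3834% = 7.0928%.

7.09%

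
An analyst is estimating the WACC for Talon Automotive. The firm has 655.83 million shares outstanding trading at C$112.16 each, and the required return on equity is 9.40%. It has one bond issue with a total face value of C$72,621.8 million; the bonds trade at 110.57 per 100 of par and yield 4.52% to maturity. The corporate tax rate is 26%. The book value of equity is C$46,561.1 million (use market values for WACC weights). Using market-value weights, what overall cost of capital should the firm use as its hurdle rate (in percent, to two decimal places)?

Market value of equity E = 112.16 × 655.83m = 73557.8928m. Market value of debt D = 72621.8m × 110.57/100 = 80297.92426m.
Total capital V = 73557.8928 + 80297.92426 = 153855.81706.
Equity: weight = 73557.8928/153855.81706 = 0.4781; cost = 9.4%.
Bonds outstanding: weight = 80297.92426/153855.81706 = 0.5219; after-tax cost = 4.52% × (1 − 26%) = 3.3448%.
WACC = 0.4781 × 9.4000% + 0.5219 × 3.3448% = 6.2398%.

6.24%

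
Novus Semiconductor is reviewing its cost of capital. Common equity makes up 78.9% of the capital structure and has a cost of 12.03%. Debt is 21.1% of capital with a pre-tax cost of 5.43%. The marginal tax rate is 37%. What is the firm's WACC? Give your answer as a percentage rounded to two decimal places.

10.21%

After-tax cost of debt = 5.43% × (1 − 37%) = 3.4209%.
WACC = 0.789 × 12.0300% + 0.211 × 3.4209% = 10.2135%.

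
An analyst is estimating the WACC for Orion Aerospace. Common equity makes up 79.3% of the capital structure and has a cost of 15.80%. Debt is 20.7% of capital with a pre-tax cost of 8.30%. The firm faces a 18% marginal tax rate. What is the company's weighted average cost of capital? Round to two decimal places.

13.94%

After-tax cost of debt = 8.3% × (1 − 18%) = 6.8060%.
WACC = 0.793 × 15.8000% + 0.207 × 6.8060% = 13.9382%.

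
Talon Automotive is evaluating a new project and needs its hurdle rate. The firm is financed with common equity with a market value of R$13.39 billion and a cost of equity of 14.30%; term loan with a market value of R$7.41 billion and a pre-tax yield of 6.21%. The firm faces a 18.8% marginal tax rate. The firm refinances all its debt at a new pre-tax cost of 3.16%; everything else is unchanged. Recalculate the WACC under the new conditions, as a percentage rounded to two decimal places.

After the change:
Total capital V = 13.39 + 7.41 = 20.8.
Equity: weight = 13.39/20.8 = 0.6438; cost = 14.3%.
Term loan: weight = 7.41/20.8 = 0.3563; after-tax cost = 3.16% × (1 − 18.8%) = 2.5659%.
WACC = 0.6438 × 14.3000% + 0.3563 × 2.5659% = 10.1197%.

10.12%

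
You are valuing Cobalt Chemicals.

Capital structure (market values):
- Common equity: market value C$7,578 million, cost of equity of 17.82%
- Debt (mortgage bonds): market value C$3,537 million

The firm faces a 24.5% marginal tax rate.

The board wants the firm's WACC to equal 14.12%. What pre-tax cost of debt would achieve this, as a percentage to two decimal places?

8.20%

Total capital V = 7578 + 3537 = 11115.
Equity weight = 7578/11115 = 0.6818.
Mortgage bonds weight = 3537/11115 = 0.3182.
Equity contribution = 0.6818 × 17.82% = 12.1493%.
Remaining for debt = 14.12% − 12.1493% = 1.9707%.
Rd × (1 − 24.5%) × 0.3182 = 1.9707%  ⇒  Rd = 8.2023%.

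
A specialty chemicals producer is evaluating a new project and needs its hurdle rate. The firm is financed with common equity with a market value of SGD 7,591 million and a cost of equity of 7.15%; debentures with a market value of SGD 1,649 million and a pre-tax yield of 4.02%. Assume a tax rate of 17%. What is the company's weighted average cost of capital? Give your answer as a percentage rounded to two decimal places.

6.47%

Total capital V = 7591 + 1649 = 9240.
Equity: weight = 7591/9240 = 0.8215; cost = 7.15%.
Debentures: weight = 1649/9240 = 0.1785; after-tax cost = 4.02% × (1 − 17%) = 3.3366%.
WACC = 0.8215 × 7.1500% + 0.1785 × 3.3366% = 6.4694%.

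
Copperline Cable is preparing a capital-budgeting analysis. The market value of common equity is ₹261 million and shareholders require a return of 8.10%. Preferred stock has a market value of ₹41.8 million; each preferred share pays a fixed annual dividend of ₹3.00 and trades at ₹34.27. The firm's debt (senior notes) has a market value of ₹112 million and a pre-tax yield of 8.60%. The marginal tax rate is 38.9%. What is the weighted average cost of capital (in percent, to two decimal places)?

7.40%

Cost of preferred: Rp = 3.0 / 34.27 = 8.7540%.
Total capital V = 261 + 41.8 + 112 = 414.8.
Equity: weight = 261/414.8 = 0.6292; cost = 8.1%.
Preferred: weight = 41.8/414.8 = 0.1008; cost = 8.754%.
Senior notes: weight = 112/414.8 = 0.2700; after-tax cost = 8.6% × (1 − 38.9%) = 5.2546%.
WACC = 0.6292 × 8.1000% + 0.1008 × 8.7540% + 0.2700 × 5.2546% = 7.3976%.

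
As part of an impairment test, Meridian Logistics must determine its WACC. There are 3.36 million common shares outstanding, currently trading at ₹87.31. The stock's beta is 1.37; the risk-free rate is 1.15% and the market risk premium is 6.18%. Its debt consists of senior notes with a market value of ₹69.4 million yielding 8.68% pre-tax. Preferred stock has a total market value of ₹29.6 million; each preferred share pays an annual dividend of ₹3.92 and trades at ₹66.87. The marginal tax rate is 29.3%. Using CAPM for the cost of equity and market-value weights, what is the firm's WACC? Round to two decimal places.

8.72%

Cost of equity via CAPM: Re = 1.15% + 1.37 × 6.18% = 9.6166%.
Cost of preferred: Rp = 3.92 / 66.87 = 5.8621%.
Market value of equity E = 87.31 × 3.36m = 293.3616m.
Total capital V = 293.3616 + 29.6 + 69.4 = 392.3616.
Equity: weight = 293.3616/392.3616 = 0.7477; cost = 9.6166%.
Preferred: weight = 29.6/392.3616 = 0.0754; cost = 5.8621%.
Senior notes: weight = 69.4/392.3616 = 0.1769; after-tax cost = 8.68% × (1 − 29.3%) = 6.1368%.
WACC = 0.7477 × 9.6166% + 0.0754 × 5.8621% + 0.1769 × 6.1368% = 8.7179%.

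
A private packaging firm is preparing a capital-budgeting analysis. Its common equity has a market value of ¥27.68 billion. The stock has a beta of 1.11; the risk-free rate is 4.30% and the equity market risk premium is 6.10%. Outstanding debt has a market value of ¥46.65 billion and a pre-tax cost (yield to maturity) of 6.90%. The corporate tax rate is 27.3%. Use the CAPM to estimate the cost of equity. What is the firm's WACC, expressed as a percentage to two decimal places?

Cost of equity via CAPM: Re = 4.3% + 1.11 × 6.1% = 11.0710%.
Total capital V = 27.68 + 46.65 = 74.33.
Equity: weight = 27.68/74.33 = 0.3724; cost = 11.071%.
Debt: weight = 46.65/74.33 = 0.6276; after-tax cost = 6.9% × (1 − 27.3%) = 5.0163%.
WACC = 0.3724 × 11.0710% + 0.6276 × 5.0163% = 7.2710%.

7.27%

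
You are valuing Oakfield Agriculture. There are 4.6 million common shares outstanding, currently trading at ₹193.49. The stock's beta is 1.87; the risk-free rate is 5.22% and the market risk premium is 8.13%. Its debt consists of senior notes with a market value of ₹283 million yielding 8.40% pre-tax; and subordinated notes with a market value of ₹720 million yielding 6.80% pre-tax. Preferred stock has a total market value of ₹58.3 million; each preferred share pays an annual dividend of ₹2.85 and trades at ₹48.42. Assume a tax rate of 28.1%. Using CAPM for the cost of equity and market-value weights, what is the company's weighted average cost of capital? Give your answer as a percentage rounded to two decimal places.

Cost of equity via CAPM: Re = 5.22% + 1.87 × 8.13% = 20.4231%.
Cost of preferred: Rp = 2.85 / 48.42 = 5.8860%.
Market value of equity E = 193.49 × 4.6m = 890.054m.
Total capital V = 890.054 + 58.3 + 283 + 720 = 1951.354.
Equity: weight = 890.054/1951.354 = 0.4561; cost = 20.4231%.
Preferred: weight = 58.3/1951.354 = 0.0299; cost = 5.886%.
Senior notes: weight = 283/1951.354 = 0.1450; after-tax cost = 8.4% × (1 − 28.1%) = 6.0396%.
Subordinated notes: weight = 720/1951.354 = 0.3690; after-tax cost = 6.8% × (1 − 28.1%) = 4.8892%.
WACC = 0.4561 × 20.4231% + 0.0299 × 5.8860% + 0.1450 × 6.0396% + 0.3690 × 4.8892% = 12.1712%.

12.17%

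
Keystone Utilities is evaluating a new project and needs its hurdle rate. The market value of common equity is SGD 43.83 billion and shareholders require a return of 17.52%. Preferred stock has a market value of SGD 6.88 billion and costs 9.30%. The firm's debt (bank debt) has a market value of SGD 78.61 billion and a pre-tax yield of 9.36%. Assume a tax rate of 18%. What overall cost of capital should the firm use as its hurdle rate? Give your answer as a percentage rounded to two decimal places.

Total capital V = 43.83 + 6.88 + 78.61 = 129.32.
Equity: weight = 43.83/129.32 = 0.3389; cost = 17.52%.
Preferred: weight = 6.88/129.32 = 0.0532; cost = 9.3%.
Bank debt: weight = 78.61/129.32 = 0.6079; after-tax cost = 9.36% × (1 − 18%) = 7.6752%.
WACC = 0.3389 × 17.5200% + 0.0532 × 9.3000% + 0.6079 × 7.6752% = 11.0983%.

11.10%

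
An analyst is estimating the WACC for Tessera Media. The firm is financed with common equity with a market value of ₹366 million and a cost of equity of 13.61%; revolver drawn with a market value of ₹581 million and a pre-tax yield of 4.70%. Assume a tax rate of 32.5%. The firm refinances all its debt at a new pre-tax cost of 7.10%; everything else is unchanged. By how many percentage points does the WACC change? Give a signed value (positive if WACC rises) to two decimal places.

Current WACC:
Total capital V = 366 + 581 = 947.
Equity: weight = 366/947 = 0.3865; cost = 13.61%.
Revolver drawn: weight = 581/947 = 0.6135; after-tax cost = 4.7% × (1 − 32.5%) = 3.1725%.
WACC = 0.3865 × 13.6100% + 0.6135 × 3.1725% = 7.2064%.
After the change:
Total capital V = 366 + 581 = 947.
Equity: weight = 366/947 = 0.3865; cost = 13.61%.
Revolver drawn: weight = 581/947 = 0.6135; after-tax cost = 7.1% × (1 − 32.5%) = 4.7925%.
WACC = 0.3865 × 13.6100% + 0.6135 × 4.7925% = 8.2003%.
Change in WACC = 8.2003% − 7.2064% = 0.9939 pp.

+0.99 pp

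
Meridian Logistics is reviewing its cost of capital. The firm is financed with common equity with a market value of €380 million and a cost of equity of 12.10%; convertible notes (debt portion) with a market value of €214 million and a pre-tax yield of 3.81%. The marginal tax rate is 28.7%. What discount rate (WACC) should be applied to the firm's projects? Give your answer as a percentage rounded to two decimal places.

Total capital V = 380 + 214 = 594.
Equity: weight = 380/594 = 0.6397; cost = 12.1%.
Convertible notes (debt portion): weight = 214/594 = 0.3603; after-tax cost = 3.81% × (1 − 28.7%) = 2.7165%.
WACC = 0.6397 × 12.1000% + 0.3603 × 2.7165% = 8.7194%.

8.72%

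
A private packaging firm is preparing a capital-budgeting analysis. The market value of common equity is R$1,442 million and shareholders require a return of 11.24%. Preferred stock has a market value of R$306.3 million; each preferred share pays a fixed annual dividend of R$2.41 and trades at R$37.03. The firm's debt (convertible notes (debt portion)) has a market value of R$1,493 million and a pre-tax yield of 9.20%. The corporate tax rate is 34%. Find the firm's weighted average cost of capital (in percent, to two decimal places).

Cost of preferred: Rp = 2.41 / 37.03 = 6.5082%.
Total capital V = 1442 + 306.3 + 1493 = 3241.3.
Equity: weight = 1442/3241.3 = 0.4449; cost = 11.24%.
Preferred: weight = 306.3/3241.3 = 0.0945; cost = 6.5082%.
Convertible notes (debt portion): weight = 1493/3241.3 = 0.4606; after-tax cost = 9.2% × (1 − 34%) = 6.0720%.
WACC = 0.4449 × 11.2400% + 0.0945 × 6.5082% + 0.4606 × 6.0720% = 8.4124%.

8.41%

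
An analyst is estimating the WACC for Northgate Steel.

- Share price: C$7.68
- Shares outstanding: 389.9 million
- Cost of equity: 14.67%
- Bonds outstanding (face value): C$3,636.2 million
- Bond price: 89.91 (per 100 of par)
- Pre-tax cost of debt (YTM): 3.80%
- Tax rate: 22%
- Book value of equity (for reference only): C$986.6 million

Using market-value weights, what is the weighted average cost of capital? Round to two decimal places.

8.56%

Market value of equity E = 7.68 × 389.9m = 2994.432m. Market value of debt D = 3636.2m × 89.91/100 = 3269.30742m.
Total capital V = 2994.432 + 3269.30742 = 6263.73942.
Equity: weight = 2994.432/6263.73942 = 0.4781; cost = 14.67%.
Bonds outstanding: weight = 3269.30742/6263.73942 = 0.5219; after-tax cost = 3.8% × (1 − 22%) = 2.9640%.
WACC = 0.4781 × 14.6700% + 0.5219 × 2.9640% = 8.5601%.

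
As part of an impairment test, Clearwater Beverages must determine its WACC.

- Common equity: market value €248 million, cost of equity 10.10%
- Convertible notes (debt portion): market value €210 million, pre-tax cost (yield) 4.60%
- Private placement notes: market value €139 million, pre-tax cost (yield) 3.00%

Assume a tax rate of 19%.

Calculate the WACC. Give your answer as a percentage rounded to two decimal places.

Total capital V = 248 + 210 + 139 = 597.
Equity: weight = 248/597 = 0.4154; cost = 10.1%.
Convertible notes (debt portion): weight = 210/597 = 0.3518; after-tax cost = 4.6% × (1 − 19%) = 3.7260%.
Private placement notes: weight = 139/597 = 0.2328; after-tax cost = 3% × (1 − 19%) = 2.4300%.
WACC = 0.4154 × 10.1000% + 0.3518 × 3.7260% + 0.2328 × 2.4300% = 6.0721%.

6.07%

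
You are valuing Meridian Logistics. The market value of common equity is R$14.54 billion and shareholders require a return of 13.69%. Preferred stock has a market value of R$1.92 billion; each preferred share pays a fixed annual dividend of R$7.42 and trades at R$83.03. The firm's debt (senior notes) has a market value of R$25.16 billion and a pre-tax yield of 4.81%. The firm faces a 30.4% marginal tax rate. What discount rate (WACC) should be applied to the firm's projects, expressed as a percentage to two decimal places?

7.22%

Cost of preferred: Rp = 7.42 / 83.03 = 8.9365%.
Total capital V = 14.54 + 1.92 + 25.16 = 41.62.
Equity: weight = 14.54/41.62 = 0.3494; cost = 13.69%.
Preferred: weight = 1.92/41.62 = 0.0461; cost = 8.9365%.
Senior notes: weight = 25.16/41.62 = 0.6045; after-tax cost = 4.81% × (1 − 30.4%) = 3.3478%.
WACC = 0.3494 × 13.6900% + 0.0461 × 8.9365% + 0.6045 × 3.3478% = 7.2187%.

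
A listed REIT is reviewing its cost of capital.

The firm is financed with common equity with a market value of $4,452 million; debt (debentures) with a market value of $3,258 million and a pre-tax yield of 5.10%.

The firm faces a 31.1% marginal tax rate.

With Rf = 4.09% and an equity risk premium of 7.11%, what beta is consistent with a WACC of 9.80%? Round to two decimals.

1.45

Total capital V = 4452 + 3258 = 7710.
Equity weight = 4452/7710 = 0.5774.
Debentures weight = 3258/7710 = 0.4226.
Debt contribution = 0.4226 × 5.1% × (1 − 31.1%) = 1.4849%.
Required equity contribution = 9.8% − 1.4849% = 8.3151%  ⇒  Re = 14.4002%.
CAPM: 14.4002% = 4.09% + β × 7.11%  ⇒  β = 1.4501.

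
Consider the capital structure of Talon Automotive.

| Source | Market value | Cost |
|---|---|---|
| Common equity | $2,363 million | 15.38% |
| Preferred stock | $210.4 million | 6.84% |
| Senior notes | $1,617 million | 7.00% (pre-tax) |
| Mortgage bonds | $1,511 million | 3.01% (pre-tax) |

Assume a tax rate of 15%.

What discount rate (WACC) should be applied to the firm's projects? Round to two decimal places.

Total capital V = 2363 + 210.4 + 1617 + 1511 = 5701.4.
Equity: weight = 2363/5701.4 = 0.4145; cost = 15.38%.
Preferred: weight = 210.4/5701.4 = 0.0369; cost = 6.84%.
Senior notes: weight = 1617/5701.4 = 0.2836; after-tax cost = 7% × (1 − 15%) = 5.9500%.
Mortgage bonds: weight = 1511/5701.4 = 0.2650; after-tax cost = 3.01% × (1 − 15%) = 2.5585%.
WACC = 0.4145 × 15.3800% + 0.0369 × 6.8400% + 0.2836 × 5.9500% + 0.2650 × 2.5585% = 8.9924%.

8.99%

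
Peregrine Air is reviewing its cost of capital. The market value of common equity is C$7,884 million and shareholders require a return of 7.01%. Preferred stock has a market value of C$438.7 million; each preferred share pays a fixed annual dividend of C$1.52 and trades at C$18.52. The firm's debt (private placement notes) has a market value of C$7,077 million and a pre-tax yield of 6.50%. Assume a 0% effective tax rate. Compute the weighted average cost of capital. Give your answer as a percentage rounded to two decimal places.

6.81%

Cost of preferred: Rp = 1.52 / 18.52 = 8.2073%.
Total capital V = 7884 + 438.7 + 7077 = 15399.7.
Equity: weight = 7884/15399.7 = 0.5120; cost = 7.01%.
Preferred: weight = 438.7/15399.7 = 0.0285; cost = 8.2073%.
Private placement notes: weight = 7077/15399.7 = 0.4596; after-tax cost = 6.5% × (1 − 0%) = 6.5000%.
WACC = 0.5120 × 7.0100% + 0.0285 × 8.2073% + 0.4596 × 6.5000% = 6.8097%.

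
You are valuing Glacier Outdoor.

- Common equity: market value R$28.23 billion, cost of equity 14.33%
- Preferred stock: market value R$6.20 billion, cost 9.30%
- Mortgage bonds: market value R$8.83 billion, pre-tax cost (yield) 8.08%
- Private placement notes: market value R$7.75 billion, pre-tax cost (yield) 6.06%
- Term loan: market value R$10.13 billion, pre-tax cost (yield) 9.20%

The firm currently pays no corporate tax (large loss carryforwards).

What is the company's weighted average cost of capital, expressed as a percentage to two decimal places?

Total capital V = 28.23 + 6.2 + 8.83 + 7.75 + 10.13 = 61.14.
Equity: weight = 28.23/61.14 = 0.4617; cost = 14.33%.
Preferred: weight = 6.2/61.14 = 0.1014; cost = 9.3%.
Mortgage bonds: weight = 8.83/61.14 = 0.1444; after-tax cost = 8.08% × (1 − 0%) = 8.0800%.
Private placement notes: weight = 7.75/61.14 = 0.1268; after-tax cost = 6.06% × (1 − 0%) = 6.0600%.
Term loan: weight = 10.13/61.14 = 0.1657; after-tax cost = 9.2% × (1 − 0%) = 9.2000%.
WACC = 0.4617 × 14.3300% + 0.1014 × 9.3000% + 0.1444 × 8.0800% + 0.1268 × 6.0600% + 0.1657 × 9.2000% = 11.0190%.

11.02%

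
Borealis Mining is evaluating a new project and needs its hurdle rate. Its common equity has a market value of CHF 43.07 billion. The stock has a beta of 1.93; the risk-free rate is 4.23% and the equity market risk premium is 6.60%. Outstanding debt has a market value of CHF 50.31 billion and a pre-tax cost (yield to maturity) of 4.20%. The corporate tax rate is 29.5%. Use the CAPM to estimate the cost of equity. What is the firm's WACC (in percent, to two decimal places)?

9.42%

Cost of equity via CAPM: Re = 4.23% + 1.93 × 6.6% = 16.9680%.
Total capital V = 43.07 + 50.31 = 93.38.
Equity: weight = 43.07/93.38 = 0.4612; cost = 16.968%.
Debt: weight = 50.31/93.38 = 0.5388; after-tax cost = 4.2% × (1 − 29.5%) = 2.9610%.
WACC = 0.4612 × 16.9680% + 0.5388 × 2.9610% = 9.4215%.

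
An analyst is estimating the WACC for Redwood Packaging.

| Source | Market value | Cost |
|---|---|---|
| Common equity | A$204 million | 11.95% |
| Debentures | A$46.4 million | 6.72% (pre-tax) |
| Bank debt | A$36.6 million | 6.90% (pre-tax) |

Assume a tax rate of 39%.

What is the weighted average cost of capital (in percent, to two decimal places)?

9.69%

Total capital V = 204 + 46.4 + 36.6 = 287.
Equity: weight = 204/287 = 0.7108; cost = 11.95%.
Debentures: weight = 46.4/287 = 0.1617; after-tax cost = 6.72% × (1 − 39%) = 4.0992%.
Bank debt: weight = 36.6/287 = 0.1275; after-tax cost = 6.9% × (1 − 39%) = 4.2090%.
WACC = 0.7108 × 11.9500% + 0.1617 × 4.0992% + 0.1275 × 4.2090% = 9.6936%.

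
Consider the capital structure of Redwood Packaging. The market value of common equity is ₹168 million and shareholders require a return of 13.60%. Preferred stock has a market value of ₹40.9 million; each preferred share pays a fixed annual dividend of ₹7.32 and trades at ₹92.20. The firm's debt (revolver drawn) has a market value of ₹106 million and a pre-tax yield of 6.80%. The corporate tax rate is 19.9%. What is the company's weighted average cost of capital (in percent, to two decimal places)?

Cost of preferred: Rp = 7.32 / 92.2 = 7.9393%.
Total capital V = 168 + 40.9 + 106 = 314.9.
Equity: weight = 168/314.9 = 0.5335; cost = 13.6%.
Preferred: weight = 40.9/314.9 = 0.1299; cost = 7.9393%.
Revolver drawn: weight = 106/314.9 = 0.3366; after-tax cost = 6.8% × (1 − 19.9%) = 5.4468%.
WACC = 0.5335 × 13.6000% + 0.1299 × 7.9393% + 0.3366 × 5.4468% = 10.1203%.

10.12%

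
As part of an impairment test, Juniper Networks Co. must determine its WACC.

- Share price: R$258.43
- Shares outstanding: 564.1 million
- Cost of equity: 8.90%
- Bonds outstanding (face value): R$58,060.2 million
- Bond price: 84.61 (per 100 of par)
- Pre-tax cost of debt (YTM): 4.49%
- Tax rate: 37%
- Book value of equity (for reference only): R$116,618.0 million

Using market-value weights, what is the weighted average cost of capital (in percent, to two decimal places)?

7.37%

Market value of equity E = 258.43 × 564.1m = 145780.363m. Market value of debt D = 58060.2m × 84.61/100 = 49124.73522m.
Total capital V = 145780.363 + 49124.73522 = 194905.09822.
Equity: weight = 145780.363/194905.09822 = 0.7480; cost = 8.9%.
Bonds outstanding: weight = 49124.73522/194905.09822 = 0.2520; after-tax cost = 4.49% × (1 − 37%) = 2.8287%.
WACC = 0.7480 × 8.9000% + 0.2520 × 2.8287% = 7.3698%.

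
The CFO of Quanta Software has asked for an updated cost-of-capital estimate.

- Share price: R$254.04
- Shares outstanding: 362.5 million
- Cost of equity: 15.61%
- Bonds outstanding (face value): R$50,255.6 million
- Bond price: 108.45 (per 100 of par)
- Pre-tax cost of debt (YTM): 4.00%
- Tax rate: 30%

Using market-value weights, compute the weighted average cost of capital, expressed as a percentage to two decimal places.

10.85%

Market value of equity E = 254.04 × 362.5m = 92089.5m. Market value of debt D = 50255.6m × 108.45/100 = 54502.1982m.
Total capital V = 92089.5 + 54502.1982 = 146591.6982.
Equity: weight = 92089.5/146591.6982 = 0.6282; cost = 15.61%.
Bonds outstanding: weight = 54502.1982/146591.6982 = 0.3718; after-tax cost = 4% × (1 − 30%) = 2.8000%.
WACC = 0.6282 × 15.6100% + 0.3718 × 2.8000% = 10.8473%.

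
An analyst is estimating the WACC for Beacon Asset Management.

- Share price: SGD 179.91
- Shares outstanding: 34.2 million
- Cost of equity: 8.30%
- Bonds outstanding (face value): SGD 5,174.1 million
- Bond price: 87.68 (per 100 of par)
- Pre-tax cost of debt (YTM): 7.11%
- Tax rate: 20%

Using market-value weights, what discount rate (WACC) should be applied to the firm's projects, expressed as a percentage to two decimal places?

7.19%

Market value of equity E = 179.91 × 34.2m = 6152.922m. Market value of debt D = 5174.1m × 87.68/100 = 4536.65088m.
Total capital V = 6152.922 + 4536.65088 = 10689.57288.
Equity: weight = 6152.922/10689.57288 = 0.5756; cost = 8.3%.
Bonds outstanding: weight = 4536.65088/10689.57288 = 0.4244; after-tax cost = 7.11% × (1 − 20%) = 5.6880%.
WACC = 0.5756 × 8.3000% + 0.4244 × 5.6880% = 7.1915%.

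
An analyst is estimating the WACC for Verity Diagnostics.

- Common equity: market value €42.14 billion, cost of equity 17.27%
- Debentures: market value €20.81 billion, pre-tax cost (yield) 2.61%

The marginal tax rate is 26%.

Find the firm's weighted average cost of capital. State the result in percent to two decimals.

12.20%

Total capital V = 42.14 + 20.81 = 62.95.
Equity: weight = 42.14/62.95 = 0.6694; cost = 17.27%.
Debentures: weight = 20.81/62.95 = 0.3306; after-tax cost = 2.61% × (1 − 26%) = 1.9314%.
WACC = 0.6694 × 17.2700% + 0.3306 × 1.9314% = 12.1994%.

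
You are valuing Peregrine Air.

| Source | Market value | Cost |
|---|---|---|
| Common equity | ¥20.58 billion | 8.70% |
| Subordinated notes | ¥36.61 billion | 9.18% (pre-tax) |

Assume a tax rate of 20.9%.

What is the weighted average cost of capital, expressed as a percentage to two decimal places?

Total capital V = 20.58 + 36.61 = 57.19.
Equity: weight = 20.58/57.19 = 0.3599; cost = 8.7%.
Subordinated notes: weight = 36.61/57.19 = 0.6401; after-tax cost = 9.18% × (1 − 20.9%) = 7.2614%.
WACC = 0.3599 × 8.7000% + 0.6401 × 7.2614% = 7.7791%.

7.78%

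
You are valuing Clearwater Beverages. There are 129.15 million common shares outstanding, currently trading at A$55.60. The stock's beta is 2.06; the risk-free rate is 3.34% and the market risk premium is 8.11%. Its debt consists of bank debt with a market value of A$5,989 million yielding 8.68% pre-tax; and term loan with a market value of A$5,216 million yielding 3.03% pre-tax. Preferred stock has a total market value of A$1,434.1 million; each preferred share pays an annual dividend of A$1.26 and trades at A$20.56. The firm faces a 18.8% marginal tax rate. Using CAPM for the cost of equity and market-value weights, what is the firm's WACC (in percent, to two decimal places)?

Cost of equity via CAPM: Re = 3.34% + 2.06 × 8.11% = 20.0466%.
Cost of preferred: Rp = 1.26 / 20.56 = 6.1284%.
Market value of equity E = 55.6 × 129.15m = 7180.74m.
Total capital V = 7180.74 + 1434.1 + 5989 + 5216 = 19819.84.
Equity: weight = 7180.74/19819.84 = 0.3623; cost = 20.0466%.
Preferred: weight = 1434.1/19819.84 = 0.0724; cost = 6.1284%.
Bank debt: weight = 5989/19819.84 = 0.3022; after-tax cost = 8.68% × (1 − 18.8%) = 7.0482%.
Term loan: weight = 5216/19819.84 = 0.2632; after-tax cost = 3.03% × (1 − 18.8%) = 2.4604%.
WACC = 0.3623 × 20.0466% + 0.0724 × 6.1284% + 0.3022 × 7.0482% + 0.2632 × 2.4604% = 10.4836%.

10.48%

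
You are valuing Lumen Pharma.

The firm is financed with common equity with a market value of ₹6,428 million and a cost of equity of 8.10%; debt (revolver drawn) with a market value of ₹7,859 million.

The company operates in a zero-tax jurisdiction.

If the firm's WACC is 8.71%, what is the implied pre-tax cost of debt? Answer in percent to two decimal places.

Total capital V = 6428 + 7859 = 14287.
Equity weight = 6428/14287 = 0.4499.
Revolver drawn weight = 7859/14287 = 0.5501.
Equity contribution = 0.4499 × 8.1% = 3.6443%.
Remaining for debt = 8.71% − 3.6443% = 5.0657%.
Rd × (1 − 0%) × 0.5501 = 5.0657%  ⇒  Rd = 9.2089%.

9.21%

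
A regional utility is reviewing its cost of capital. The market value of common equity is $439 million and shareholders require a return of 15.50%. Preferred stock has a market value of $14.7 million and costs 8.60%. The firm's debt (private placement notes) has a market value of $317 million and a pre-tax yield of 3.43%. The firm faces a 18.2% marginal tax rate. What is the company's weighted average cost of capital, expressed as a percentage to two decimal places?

Total capital V = 439 + 14.7 + 317 = 770.7.
Equity: weight = 439/770.7 = 0.5696; cost = 15.5%.
Preferred: weight = 14.7/770.7 = 0.0191; cost = 8.6%.
Private placement notes: weight = 317/770.7 = 0.4113; after-tax cost = 3.43% × (1 − 18.2%) = 2.8057%.
WACC = 0.5696 × 15.5000% + 0.0191 × 8.6000% + 0.4113 × 2.8057% = 10.1471%.

10.15%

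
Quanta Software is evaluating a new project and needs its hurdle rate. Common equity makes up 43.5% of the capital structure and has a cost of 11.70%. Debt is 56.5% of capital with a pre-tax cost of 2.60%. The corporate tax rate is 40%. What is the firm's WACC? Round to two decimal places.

5.97%

After-tax cost of debt = 2.6% × (1 − 40%) = 1.5600%.
WACC = 0.435 × 11.7000% + 0.565 × 1.5600% = 5.9709%.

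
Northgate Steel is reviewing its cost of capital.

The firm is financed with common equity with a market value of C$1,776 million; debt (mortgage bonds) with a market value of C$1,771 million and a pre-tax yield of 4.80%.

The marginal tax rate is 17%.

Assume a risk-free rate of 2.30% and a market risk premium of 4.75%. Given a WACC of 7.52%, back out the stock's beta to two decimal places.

Total capital V = 1776 + 1771 = 3547.
Equity weight = 1776/3547 = 0.5007.
Mortgage bonds weight = 1771/3547 = 0.4993.
Debt contribution = 0.4993 × 4.8% × (1 − 17%) = 1.9892%.
Required equity contribution = 7.52% − 1.9892% = 5.5308%  ⇒  Re = 11.0460%.
CAPM: 11.0460% = 2.3% + β × 4.75%  ⇒  β = 1.8413.

1.84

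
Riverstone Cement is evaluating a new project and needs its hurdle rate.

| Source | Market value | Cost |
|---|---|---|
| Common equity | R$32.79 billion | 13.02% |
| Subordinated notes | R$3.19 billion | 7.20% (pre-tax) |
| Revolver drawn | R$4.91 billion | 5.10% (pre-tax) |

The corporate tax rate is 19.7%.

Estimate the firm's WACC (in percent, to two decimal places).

Total capital V = 32.79 + 3.19 + 4.91 = 40.89.
Equity: weight = 32.79/40.89 = 0.8019; cost = 13.02%.
Subordinated notes: weight = 3.19/40.89 = 0.0780; after-tax cost = 7.2% × (1 − 19.7%) = 5.7816%.
Revolver drawn: weight = 4.91/40.89 = 0.1201; after-tax cost = 5.1% × (1 − 19.7%) = 4.0953%.
WACC = 0.8019 × 13.0200% + 0.0780 × 5.7816% + 0.1201 × 4.0953% = 11.3836%.

11.38%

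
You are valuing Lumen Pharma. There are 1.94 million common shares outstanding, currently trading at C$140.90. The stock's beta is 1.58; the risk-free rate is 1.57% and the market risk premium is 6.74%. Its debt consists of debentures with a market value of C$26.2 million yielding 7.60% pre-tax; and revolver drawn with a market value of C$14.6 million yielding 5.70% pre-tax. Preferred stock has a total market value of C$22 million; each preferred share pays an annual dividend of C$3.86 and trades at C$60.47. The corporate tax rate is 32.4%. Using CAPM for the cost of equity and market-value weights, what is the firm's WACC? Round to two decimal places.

10.92%

Cost of equity via CAPM: Re = 1.57% + 1.58 × 6.74% = 12.2192%.
Cost of preferred: Rp = 3.86 / 60.47 = 6.3833%.
Market value of equity E = 140.9 × 1.94m = 273.346m.
Total capital V = 273.346 + 22 + 26.2 + 14.6 = 336.146.
Equity: weight = 273.346/336.146 = 0.8132; cost = 12.2192%.
Preferred: weight = 22/336.146 = 0.0654; cost = 6.3833%.
Debentures: weight = 26.2/336.146 = 0.0779; after-tax cost = 7.6% × (1 − 32.4%) = 5.1376%.
Revolver drawn: weight = 14.6/336.146 = 0.0434; after-tax cost = 5.7% × (1 − 32.4%) = 3.8532%.
WACC = 0.8132 × 12.2192% + 0.0654 × 6.3833% + 0.0779 × 5.1376% + 0.0434 × 3.8532% = 10.9219%.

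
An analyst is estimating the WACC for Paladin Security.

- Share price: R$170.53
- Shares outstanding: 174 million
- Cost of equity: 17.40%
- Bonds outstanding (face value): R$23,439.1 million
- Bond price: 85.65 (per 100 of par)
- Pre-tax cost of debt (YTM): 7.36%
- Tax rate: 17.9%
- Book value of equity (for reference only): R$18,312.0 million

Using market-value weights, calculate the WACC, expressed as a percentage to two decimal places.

12.82%

Market value of equity E = 170.53 × 174m = 29672.22m. Market value of debt D = 23439.1m × 85.65/100 = 20075.58915m.
Total capital V = 29672.22 + 20075.58915 = 49747.80915.
Equity: weight = 29672.22/49747.80915 = 0.5965; cost = 17.4%.
Bonds outstanding: weight = 20075.58915/49747.80915 = 0.4035; after-tax cost = 7.36% × (1 − 17.9%) = 6.0426%.
WACC = 0.5965 × 17.4000% + 0.4035 × 6.0426% = 12.8167%.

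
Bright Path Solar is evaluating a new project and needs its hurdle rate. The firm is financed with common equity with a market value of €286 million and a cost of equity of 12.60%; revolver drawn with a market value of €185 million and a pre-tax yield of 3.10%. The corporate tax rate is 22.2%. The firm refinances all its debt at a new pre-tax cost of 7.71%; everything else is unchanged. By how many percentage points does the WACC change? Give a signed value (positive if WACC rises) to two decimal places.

Current WACC:
Total capital V = 286 + 185 = 471.
Equity: weight = 286/471 = 0.6072; cost = 12.6%.
Revolver drawn: weight = 185/471 = 0.3928; after-tax cost = 3.1% × (1 − 22.2%) = 2.4118%.
WACC = 0.6072 × 12.6000% + 0.3928 × 2.4118% = 8.5983%.
After the change:
Total capital V = 286 + 185 = 471.
Equity: weight = 286/471 = 0.6072; cost = 12.6%.
Revolver drawn: weight = 185/471 = 0.3928; after-tax cost = 7.71% × (1 − 22.2%) = 5.9984%.
WACC = 0.6072 × 12.6000% + 0.3928 × 5.9984% = 10.0070%.
Change in WACC = 10.0070% − 8.5983% = 1.4087 pp.

+1.41 pp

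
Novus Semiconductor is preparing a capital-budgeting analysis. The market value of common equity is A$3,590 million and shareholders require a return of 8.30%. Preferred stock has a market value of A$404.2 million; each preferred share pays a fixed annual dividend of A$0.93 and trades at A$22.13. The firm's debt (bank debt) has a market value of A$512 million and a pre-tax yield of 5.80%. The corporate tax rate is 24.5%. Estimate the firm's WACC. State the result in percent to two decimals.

7.49%

Cost of preferred: Rp = 0.93 / 22.13 = 4.2024%.
Total capital V = 3590 + 404.2 + 512 = 4506.2.
Equity: weight = 3590/4506.2 = 0.7967; cost = 8.3%.
Preferred: weight = 404.2/4506.2 = 0.0897; cost = 4.2024%.
Bank debt: weight = 512/4506.2 = 0.1136; after-tax cost = 5.8% × (1 − 24.5%) = 4.3790%.
WACC = 0.7967 × 8.3000% + 0.0897 × 4.2024% + 0.1136 × 4.3790% = 7.4869%.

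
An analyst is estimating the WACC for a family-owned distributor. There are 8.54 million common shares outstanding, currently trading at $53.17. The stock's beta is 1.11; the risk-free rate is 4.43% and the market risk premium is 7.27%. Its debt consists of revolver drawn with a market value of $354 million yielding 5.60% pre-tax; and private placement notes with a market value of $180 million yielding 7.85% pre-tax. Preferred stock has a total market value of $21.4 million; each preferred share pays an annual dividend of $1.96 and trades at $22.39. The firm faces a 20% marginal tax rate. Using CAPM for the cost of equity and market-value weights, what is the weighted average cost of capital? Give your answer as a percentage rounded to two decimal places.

Cost of equity via CAPM: Re = 4.43% + 1.11 × 7.27% = 12.4997%.
Cost of preferred: Rp = 1.96 / 22.39 = 8.7539%.
Market value of equity E = 53.17 × 8.54m = 454.0718m.
Total capital V = 454.0718 + 21.4 + 354 + 180 = 1009.4718.
Equity: weight = 454.0718/1009.4718 = 0.4498; cost = 12.4997%.
Preferred: weight = 21.4/1009.4718 = 0.0212; cost = 8.7539%.
Revolver drawn: weight = 354/1009.4718 = 0.3507; after-tax cost = 5.6% × (1 − 20%) = 4.4800%.
Private placement notes: weight = 180/1009.4718 = 0.1783; after-tax cost = 7.85% × (1 − 20%) = 6.2800%.
WACC = 0.4498 × 12.4997% + 0.0212 × 8.7539% + 0.3507 × 4.4800% + 0.1783 × 6.2800% = 8.4989%.

8.50%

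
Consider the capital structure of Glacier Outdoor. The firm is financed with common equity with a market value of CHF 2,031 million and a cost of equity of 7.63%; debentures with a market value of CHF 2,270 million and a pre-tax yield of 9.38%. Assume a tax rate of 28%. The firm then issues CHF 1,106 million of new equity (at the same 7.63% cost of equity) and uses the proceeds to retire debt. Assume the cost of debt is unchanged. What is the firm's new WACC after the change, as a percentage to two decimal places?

After the change:
Total capital V = 3137 + 1164 = 4301.
Equity: weight = 3137/4301 = 0.7294; cost = 7.63%.
Debentures: weight = 1164/4301 = 0.2706; after-tax cost = 9.38% × (1 − 28%) = 6.7536%.
WACC = 0.7294 × 7.6300% + 0.2706 × 6.7536% = 7.3928%.

7.39%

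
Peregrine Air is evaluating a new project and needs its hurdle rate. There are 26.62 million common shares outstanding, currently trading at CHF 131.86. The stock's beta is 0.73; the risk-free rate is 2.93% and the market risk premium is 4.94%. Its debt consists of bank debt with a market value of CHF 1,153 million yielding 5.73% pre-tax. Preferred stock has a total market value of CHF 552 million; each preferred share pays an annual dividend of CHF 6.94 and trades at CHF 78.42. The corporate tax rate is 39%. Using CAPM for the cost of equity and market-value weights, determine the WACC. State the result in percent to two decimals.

Cost of equity via CAPM: Re = 2.93% + 0.73 × 4.94% = 6.5362%.
Cost of preferred: Rp = 6.94 / 78.42 = 8.8498%.
Market value of equity E = 131.86 × 26.62m = 3510.1132m.
Total capital V = 3510.1132 + 552 + 1153 = 5215.1132.
Equity: weight = 3510.1132/5215.1132 = 0.6731; cost = 6.5362%.
Preferred: weight = 552/5215.1132 = 0.1058; cost = 8.8498%.
Bank debt: weight = 1153/5215.1132 = 0.2211; after-tax cost = 5.73% × (1 − 39%) = 3.4953%.
WACC = 0.6731 × 6.5362% + 0.1058 × 8.8498% + 0.2211 × 3.4953% = 6.1088%.

6.11%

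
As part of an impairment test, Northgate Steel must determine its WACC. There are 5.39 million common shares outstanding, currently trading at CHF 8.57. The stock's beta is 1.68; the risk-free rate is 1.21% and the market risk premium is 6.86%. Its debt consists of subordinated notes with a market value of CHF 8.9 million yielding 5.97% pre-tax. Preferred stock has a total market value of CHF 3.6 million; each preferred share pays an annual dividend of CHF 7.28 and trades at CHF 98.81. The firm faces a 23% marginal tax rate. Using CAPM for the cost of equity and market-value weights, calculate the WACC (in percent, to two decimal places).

11.17%

Cost of equity via CAPM: Re = 1.21% + 1.68 × 6.86% = 12.7348%.
Cost of preferred: Rp = 7.28 / 98.81 = 7.3677%.
Market value of equity E = 8.57 × 5.39m = 46.1923m.
Total capital V = 46.1923 + 3.6 + 8.9 = 58.6923.
Equity: weight = 46.1923/58.6923 = 0.7870; cost = 12.7348%.
Preferred: weight = 3.6/58.6923 = 0.0613; cost = 7.3677%.
Subordinated notes: weight = 8.9/58.6923 = 0.1516; after-tax cost = 5.97% × (1 − 23%) = 4.5969%.
WACC = 0.7870 × 12.7348% + 0.0613 × 7.3677% + 0.1516 × 4.5969% = 11.1716%.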